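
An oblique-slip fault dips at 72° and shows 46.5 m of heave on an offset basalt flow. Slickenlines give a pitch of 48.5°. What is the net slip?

201 m

dip-slip = heave / cos(dip) = 46.5 / cos(72°) = 150.5 m
net slip = dip-slip / sin(rake) = 150.5 / sin(48.5°) = 201 m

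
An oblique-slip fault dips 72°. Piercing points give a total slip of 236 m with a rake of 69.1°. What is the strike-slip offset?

strike-slip = net slip × cos(rake) = 236 m × cos(69.1°) = 84.2 m

84.2 m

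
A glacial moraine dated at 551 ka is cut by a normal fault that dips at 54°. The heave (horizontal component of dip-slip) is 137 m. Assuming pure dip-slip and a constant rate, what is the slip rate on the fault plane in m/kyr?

0.423 m/kyr

dip-slip = heave / cos(dip) = 137 m / cos(54°) = 233.1 m
rate = 233.1 m / 551 ka = 0.000423 m/yr = 0.423 m/kyr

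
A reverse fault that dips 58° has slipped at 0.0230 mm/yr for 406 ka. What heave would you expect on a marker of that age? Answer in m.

dip-slip = rate × time = 0.0230 mm/yr × 406 ka = 9.338 m
heave = dip-slip × cos(dip) = 9.338 × cos(58°) = 4.95 m

4.95 m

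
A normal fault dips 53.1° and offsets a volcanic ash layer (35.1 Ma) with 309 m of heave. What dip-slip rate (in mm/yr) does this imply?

dip-slip = heave / cos(dip) = 309 m / cos(53.1°) = 514.6 m
rate = 514.6 m / 35.1 Ma = 0.0000147 m/yr = 0.0147 mm/yr

0.0147 mm/yr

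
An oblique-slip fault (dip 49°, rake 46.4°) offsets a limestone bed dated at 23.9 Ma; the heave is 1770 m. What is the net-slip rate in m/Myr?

dip-slip = heave / cos(dip) = 1770 / cos(49°) = 2698 m
net slip = dip-slip / sin(rake) = 2698 / sin(46.4°) = 3726 m
rate = 3726 m / 23.9 Ma = 0.000156 m/yr = 156 m/Myr

156 m/Myr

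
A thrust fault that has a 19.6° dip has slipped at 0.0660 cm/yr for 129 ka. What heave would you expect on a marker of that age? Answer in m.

80.2 m

dip-slip = rate × time = 0.0660 cm/yr × 129 ka = 85.14 m
heave = dip-slip × cos(dip) = 85.14 × cos(19.6°) = 80.2 m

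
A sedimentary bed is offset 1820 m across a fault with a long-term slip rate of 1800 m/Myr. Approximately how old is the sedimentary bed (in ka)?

age = offset / rate = 1820 m / (1800 m/Myr) = 1.01e+06 yr = 1010 ka

1010 ka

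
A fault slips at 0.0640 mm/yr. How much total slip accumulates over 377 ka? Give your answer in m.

slip = rate × time = 0.0640 mm/yr × 377 ka = 24.1 m

24.1 m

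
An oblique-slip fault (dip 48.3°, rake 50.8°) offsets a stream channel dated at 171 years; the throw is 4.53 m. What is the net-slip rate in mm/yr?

45.8 mm/yr

dip-slip = throw / sin(dip) = 4.53 / sin(48.3°) = 6.067 m
net slip = dip-slip / sin(rake) = 6.067 / sin(50.8°) = 7.829 m
rate = 7.829 m / 171 years = 0.0458 m/yr = 45.8 mm/yr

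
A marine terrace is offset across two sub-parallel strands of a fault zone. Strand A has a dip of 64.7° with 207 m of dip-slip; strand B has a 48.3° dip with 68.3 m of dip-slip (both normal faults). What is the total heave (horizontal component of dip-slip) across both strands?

heave_A = 207 × cos(64.7°) = 88.46 m
heave_B = 68.3 × cos(48.3°) = 45.44 m
total = 88.46 + 45.44 = 134 m

134 m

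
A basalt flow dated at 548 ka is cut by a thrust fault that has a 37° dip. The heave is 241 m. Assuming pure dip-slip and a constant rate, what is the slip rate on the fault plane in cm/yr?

dip-slip = heave / cos(dip) = 241 m / cos(37°) = 301.8 m
rate = 301.8 m / 548 ka = 0.000551 m/yr = 0.0551 cm/yr

0.0551 cm/yr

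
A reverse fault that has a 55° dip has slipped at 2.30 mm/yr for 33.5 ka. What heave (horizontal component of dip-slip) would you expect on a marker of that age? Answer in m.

dip-slip = rate × time = 2.30 mm/yr × 33.5 ka = 77.05 m
heave = dip-slip × cos(dip) = 77.05 × cos(55°) = 44.2 m

44.2 m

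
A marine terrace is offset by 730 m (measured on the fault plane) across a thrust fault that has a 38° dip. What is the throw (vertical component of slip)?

449 m

throw = dip-slip × sin(dip) = 730 m × sin(38°) = 449 m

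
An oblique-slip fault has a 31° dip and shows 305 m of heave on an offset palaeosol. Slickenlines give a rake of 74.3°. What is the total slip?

dip-slip = heave / cos(dip) = 305 / cos(31°) = 355.8 m
net slip = dip-slip / sin(rake) = 355.8 / sin(74.3°) = 370 m

370 m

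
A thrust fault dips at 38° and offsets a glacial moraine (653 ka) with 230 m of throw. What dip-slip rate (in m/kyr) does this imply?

dip-slip = throw / sin(dip) = 230 m / sin(38°) = 373.6 m
rate = 373.6 m / 653 ka = 0.000572 m/yr = 0.572 m/kyr

0.572 m/kyr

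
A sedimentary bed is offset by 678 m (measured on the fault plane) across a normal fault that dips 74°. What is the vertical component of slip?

652 m

throw = dip-slip × sin(dip) = 678 m × sin(74°) = 652 m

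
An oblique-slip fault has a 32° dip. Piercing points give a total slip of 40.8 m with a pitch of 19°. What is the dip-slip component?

13.3 m

dip-slip = net slip × sin(rake) = 40.8 m × sin(19°) = 13.3 m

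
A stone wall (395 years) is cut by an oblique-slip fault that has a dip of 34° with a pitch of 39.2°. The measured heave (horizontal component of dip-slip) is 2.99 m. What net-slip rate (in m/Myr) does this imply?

dip-slip = heave / cos(dip) = 2.99 / cos(34°) = 3.607 m
net slip = dip-slip / sin(rake) = 3.607 / sin(39.2°) = 5.706 m
rate = 5.706 m / 395 years = 0.0144 m/yr = 14400 m/Myr

14400 m/Myr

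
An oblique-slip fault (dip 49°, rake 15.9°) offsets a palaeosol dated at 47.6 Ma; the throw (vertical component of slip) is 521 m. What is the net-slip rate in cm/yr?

dip-slip = throw / sin(dip) = 521 / sin(49°) = 690.3 m
net slip = dip-slip / sin(rake) = 690.3 / sin(15.9°) = 2520 m
rate = 2520 m / 47.6 Ma = 0.0000529 m/yr = 0.00529 cm/yr

0.00529 cm/yr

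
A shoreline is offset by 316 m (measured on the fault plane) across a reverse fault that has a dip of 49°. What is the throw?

238 m

throw = dip-slip × sin(dip) = 316 m × sin(49°) = 238 m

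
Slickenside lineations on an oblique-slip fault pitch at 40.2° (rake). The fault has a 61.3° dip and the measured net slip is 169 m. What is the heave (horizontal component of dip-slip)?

52.4 m

dip-slip = net slip × sin(rake) = 169 m × sin(40.2°) = 109.1 m
heave = dip-slip × cos(dip) = 109.1 × cos(61.3°) = 52.4 m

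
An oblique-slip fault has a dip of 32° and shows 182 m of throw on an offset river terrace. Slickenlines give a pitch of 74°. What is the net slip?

357 m

dip-slip = throw / sin(dip) = 182 / sin(32°) = 343.4 m
net slip = dip-slip / sin(rake) = 343.4 / sin(74°) = 357 m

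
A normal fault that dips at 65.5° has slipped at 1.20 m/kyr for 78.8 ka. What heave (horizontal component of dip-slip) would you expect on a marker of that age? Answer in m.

dip-slip = rate × time = 1.20 m/kyr × 78.8 ka = 94.56 m
heave = dip-slip × cos(dip) = 94.56 × cos(65.5°) = 39.2 m

39.2 m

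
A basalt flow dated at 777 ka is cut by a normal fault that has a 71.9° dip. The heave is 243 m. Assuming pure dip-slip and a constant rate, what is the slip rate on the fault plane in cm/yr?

dip-slip = heave / cos(dip) = 243 m / cos(71.9°) = 782.2 m
rate = 782.2 m / 777 ka = 0.00101 m/yr = 0.101 cm/yr

0.101 cm/yr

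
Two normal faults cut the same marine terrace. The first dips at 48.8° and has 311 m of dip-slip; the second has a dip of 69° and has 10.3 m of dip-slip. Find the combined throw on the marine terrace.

244 m

throw_A = 311 × sin(48.8°) = 234 m
throw_B = 10.3 × sin(69°) = 9.616 m
total = 234 + 9.616 = 244 m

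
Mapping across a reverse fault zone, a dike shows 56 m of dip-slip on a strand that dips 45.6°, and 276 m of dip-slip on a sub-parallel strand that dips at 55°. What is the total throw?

266 m

throw_A = 56 × sin(45.6°) = 40.01 m
throw_B = 276 × sin(55°) = 226.1 m
total = 40.01 + 226.1 = 266 m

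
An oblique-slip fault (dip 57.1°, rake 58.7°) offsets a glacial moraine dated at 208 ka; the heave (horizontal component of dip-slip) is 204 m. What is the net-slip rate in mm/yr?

2.11 mm/yr

dip-slip = heave / cos(dip) = 204 / cos(57.1°) = 375.6 m
net slip = dip-slip / sin(rake) = 375.6 / sin(58.7°) = 439.5 m
rate = 439.5 m / 208 ka = 0.00211 m/yr = 2.11 mm/yr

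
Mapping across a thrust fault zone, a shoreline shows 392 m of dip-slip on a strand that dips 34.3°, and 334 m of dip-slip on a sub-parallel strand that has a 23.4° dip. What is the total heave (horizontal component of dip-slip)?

heave_A = 392 × cos(34.3°) = 323.8 m
heave_B = 334 × cos(23.4°) = 306.5 m
total = 323.8 + 306.5 = 630 m

630 m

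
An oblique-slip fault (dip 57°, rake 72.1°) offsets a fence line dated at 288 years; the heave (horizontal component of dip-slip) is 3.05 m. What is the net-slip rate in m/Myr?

20400 m/Myr

dip-slip = heave / cos(dip) = 3.05 / cos(57°) = 5.600 m
net slip = dip-slip / sin(rake) = 5.600 / sin(72.1°) = 5.885 m
rate = 5.885 m / 288 years = 0.0204 m/yr = 20400 m/Myr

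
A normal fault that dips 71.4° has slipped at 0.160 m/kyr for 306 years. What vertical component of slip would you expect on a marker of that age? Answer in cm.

4.64 cm

dip-slip = rate × time = 0.160 m/kyr × 306 years = 0.04896 m
throw = dip-slip × sin(dip) = 0.04896 × sin(71.4°) = 0.0464 m = 4.64 cm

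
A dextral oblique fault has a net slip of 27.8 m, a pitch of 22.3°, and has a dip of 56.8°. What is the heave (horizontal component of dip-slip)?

dip-slip = net slip × sin(rake) = 27.8 m × sin(22.3°) = 10.55 m
heave = dip-slip × cos(dip) = 10.55 × cos(56.8°) = 5.78 m

5.78 m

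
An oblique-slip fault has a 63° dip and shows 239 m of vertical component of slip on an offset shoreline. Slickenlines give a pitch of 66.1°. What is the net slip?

293 m

dip-slip = throw / sin(dip) = 239 / sin(63°) = 268.2 m
net slip = dip-slip / sin(rake) = 268.2 / sin(66.1°) = 293 m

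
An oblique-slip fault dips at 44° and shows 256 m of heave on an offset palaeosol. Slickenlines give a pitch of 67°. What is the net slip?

dip-slip = heave / cos(dip) = 256 / cos(44°) = 355.9 m
net slip = dip-slip / sin(rake) = 355.9 / sin(67°) = 387 m

387 m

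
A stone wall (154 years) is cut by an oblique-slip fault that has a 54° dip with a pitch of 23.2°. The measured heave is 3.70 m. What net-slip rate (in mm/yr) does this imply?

104 mm/yr

dip-slip = heave / cos(dip) = 3.70 / cos(54°) = 6.295 m
net slip = dip-slip / sin(rake) = 6.295 / sin(23.2°) = 15.98 m
rate = 15.98 m / 154 years = 0.104 m/yr = 104 mm/yr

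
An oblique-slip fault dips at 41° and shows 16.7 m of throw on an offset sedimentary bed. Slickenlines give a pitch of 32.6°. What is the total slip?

dip-slip = throw / sin(dip) = 16.7 / sin(41°) = 25.46 m
net slip = dip-slip / sin(rake) = 25.46 / sin(32.6°) = 47.2 m

47.2 m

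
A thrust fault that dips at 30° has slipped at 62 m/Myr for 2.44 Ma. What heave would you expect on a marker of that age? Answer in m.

131 m

dip-slip = rate × time = 62 m/Myr × 2.44 Ma = 151.3 m
heave = dip-slip × cos(dip) = 151.3 × cos(30°) = 131 m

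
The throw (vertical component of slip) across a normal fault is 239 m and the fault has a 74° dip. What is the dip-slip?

249 m

dip-slip = throw / sin(dip) = 239 / sin(74°) = 249 m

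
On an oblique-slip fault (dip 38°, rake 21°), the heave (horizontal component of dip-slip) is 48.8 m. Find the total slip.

173 m

dip-slip = heave / cos(dip) = 48.8 / cos(38°) = 61.93 m
net slip = dip-slip / sin(rake) = 61.93 / sin(21°) = 173 m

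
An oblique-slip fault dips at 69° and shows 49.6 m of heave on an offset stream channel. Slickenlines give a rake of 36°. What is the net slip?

dip-slip = heave / cos(dip) = 49.6 / cos(69°) = 138.4 m
net slip = dip-slip / sin(rake) = 138.4 / sin(36°) = 235 m

235 m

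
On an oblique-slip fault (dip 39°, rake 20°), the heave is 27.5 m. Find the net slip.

103 m

dip-slip = heave / cos(dip) = 27.5 / cos(39°) = 35.39 m
net slip = dip-slip / sin(rake) = 35.39 / sin(20°) = 103 m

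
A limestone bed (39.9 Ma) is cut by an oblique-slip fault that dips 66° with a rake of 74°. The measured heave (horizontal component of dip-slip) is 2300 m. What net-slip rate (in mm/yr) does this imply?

dip-slip = heave / cos(dip) = 2300 / cos(66°) = 5655 m
net slip = dip-slip / sin(rake) = 5655 / sin(74°) = 5883 m
rate = 5883 m / 39.9 Ma = 0.000147 m/yr = 0.147 mm/yr

0.147 mm/yr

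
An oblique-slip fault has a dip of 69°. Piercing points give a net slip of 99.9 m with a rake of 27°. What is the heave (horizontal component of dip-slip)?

16.3 m

dip-slip = net slip × sin(rake) = 99.9 m × sin(27°) = 45.35 m
heave = dip-slip × cos(dip) = 45.35 × cos(69°) = 16.3 m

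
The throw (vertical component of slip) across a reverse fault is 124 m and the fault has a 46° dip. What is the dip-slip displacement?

172 m

dip-slip = throw / sin(dip) = 124 / sin(46°) = 172 m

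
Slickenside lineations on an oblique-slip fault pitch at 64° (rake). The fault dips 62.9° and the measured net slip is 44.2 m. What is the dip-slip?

dip-slip = net slip × sin(rake) = 44.2 m × sin(64°) = 39.7 m

39.7 m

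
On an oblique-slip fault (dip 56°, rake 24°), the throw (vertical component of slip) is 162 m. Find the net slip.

480 m

dip-slip = throw / sin(dip) = 162 / sin(56°) = 195.4 m
net slip = dip-slip / sin(rake) = 195.4 / sin(24°) = 480 m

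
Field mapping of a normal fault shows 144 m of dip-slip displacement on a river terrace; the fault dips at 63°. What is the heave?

65.4 m

heave = dip-slip × cos(dip) = 144 m × cos(63°) = 65.4 m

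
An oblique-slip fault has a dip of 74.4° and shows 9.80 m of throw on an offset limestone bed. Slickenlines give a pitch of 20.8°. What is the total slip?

dip-slip = throw / sin(dip) = 9.80 / sin(74.4°) = 10.17 m
net slip = dip-slip / sin(rake) = 10.17 / sin(20.8°) = 28.7 m

28.7 m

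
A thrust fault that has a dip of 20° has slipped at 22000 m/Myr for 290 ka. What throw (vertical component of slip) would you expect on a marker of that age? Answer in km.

2.18 km

dip-slip = rate × time = 22000 m/Myr × 290 ka = 6380 m
throw = dip-slip × sin(dip) = 6380 × sin(20°) = 2180 m = 2.18 km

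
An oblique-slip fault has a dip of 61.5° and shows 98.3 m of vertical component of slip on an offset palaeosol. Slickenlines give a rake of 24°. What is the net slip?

275 m

dip-slip = throw / sin(dip) = 98.3 / sin(61.5°) = 111.9 m
net slip = dip-slip / sin(rake) = 111.9 / sin(24°) = 275 m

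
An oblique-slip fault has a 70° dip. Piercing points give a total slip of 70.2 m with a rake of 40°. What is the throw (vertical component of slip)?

42.4 m

dip-slip = net slip × sin(rake) = 70.2 m × sin(40°) = 45.12 m
throw = dip-slip × sin(dip) = 45.12 × sin(70°) = 42.4 m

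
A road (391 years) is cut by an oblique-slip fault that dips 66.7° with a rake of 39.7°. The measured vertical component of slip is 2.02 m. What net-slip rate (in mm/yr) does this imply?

8.81 mm/yr

dip-slip = throw / sin(dip) = 2.02 / sin(66.7°) = 2.199 m
net slip = dip-slip / sin(rake) = 2.199 / sin(39.7°) = 3.443 m
rate = 3.443 m / 391 years = 0.00881 m/yr = 8.81 mm/yr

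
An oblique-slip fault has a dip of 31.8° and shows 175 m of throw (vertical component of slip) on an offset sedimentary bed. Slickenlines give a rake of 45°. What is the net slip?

470 m

dip-slip = throw / sin(dip) = 175 / sin(31.8°) = 332.1 m
net slip = dip-slip / sin(rake) = 332.1 / sin(45°) = 470 m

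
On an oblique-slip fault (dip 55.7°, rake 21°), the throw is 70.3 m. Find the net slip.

dip-slip = throw / sin(dip) = 70.3 / sin(55.7°) = 85.10 m
net slip = dip-slip / sin(rake) = 85.10 / sin(21°) = 237 m

237 m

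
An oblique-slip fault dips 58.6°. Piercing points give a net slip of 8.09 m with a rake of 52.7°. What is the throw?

5.49 m

dip-slip = net slip × sin(rake) = 8.09 m × sin(52.7°) = 6.435 m
throw = dip-slip × sin(dip) = 6.435 × sin(58.6°) = 5.49 m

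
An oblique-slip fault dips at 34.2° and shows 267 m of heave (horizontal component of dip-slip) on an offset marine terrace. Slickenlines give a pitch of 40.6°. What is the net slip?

496 m

dip-slip = heave / cos(dip) = 267 / cos(34.2°) = 322.8 m
net slip = dip-slip / sin(rake) = 322.8 / sin(40.6°) = 496 m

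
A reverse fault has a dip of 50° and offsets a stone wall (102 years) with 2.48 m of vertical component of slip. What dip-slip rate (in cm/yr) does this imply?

dip-slip = throw / sin(dip) = 2.48 m / sin(50°) = 3.237 m
rate = 3.237 m / 102 years = 0.0317 m/yr = 3.17 cm/yr

3.17 cm/yr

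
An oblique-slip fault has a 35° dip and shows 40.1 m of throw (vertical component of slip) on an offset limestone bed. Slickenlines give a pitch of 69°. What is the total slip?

74.9 m

dip-slip = throw / sin(dip) = 40.1 / sin(35°) = 69.91 m
net slip = dip-slip / sin(rake) = 69.91 / sin(69°) = 74.9 m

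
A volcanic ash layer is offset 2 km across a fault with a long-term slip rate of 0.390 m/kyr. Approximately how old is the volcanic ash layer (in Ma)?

age = offset / rate = 2 km / (0.390 m/kyr) = 5.13e+06 yr = 5.13 Ma

5.13 Ma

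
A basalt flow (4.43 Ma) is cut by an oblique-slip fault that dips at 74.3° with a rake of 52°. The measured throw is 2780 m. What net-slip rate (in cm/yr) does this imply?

0.0827 cm/yr

dip-slip = throw / sin(dip) = 2780 / sin(74.3°) = 2888 m
net slip = dip-slip / sin(rake) = 2888 / sin(52°) = 3665 m
rate = 3665 m / 4.43 Ma = 0.000827 m/yr = 0.0827 cm/yr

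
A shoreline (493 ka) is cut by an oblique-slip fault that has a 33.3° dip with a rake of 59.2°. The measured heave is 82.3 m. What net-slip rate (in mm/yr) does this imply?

dip-slip = heave / cos(dip) = 82.3 / cos(33.3°) = 98.47 m
net slip = dip-slip / sin(rake) = 98.47 / sin(59.2°) = 114.6 m
rate = 114.6 m / 493 ka = 0.000233 m/yr = 0.233 mm/yr

0.233 mm/yr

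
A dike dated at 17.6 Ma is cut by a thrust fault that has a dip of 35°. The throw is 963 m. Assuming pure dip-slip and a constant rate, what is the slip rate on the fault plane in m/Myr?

dip-slip = throw / sin(dip) = 963 m / sin(35°) = 1679 m
rate = 1679 m / 17.6 Ma = 0.0000954 m/yr = 95.4 m/Myr

95.4 m/Myr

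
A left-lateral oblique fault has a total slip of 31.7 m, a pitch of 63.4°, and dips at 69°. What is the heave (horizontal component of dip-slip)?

10.2 m

dip-slip = net slip × sin(rake) = 31.7 m × sin(63.4°) = 28.34 m
heave = dip-slip × cos(dip) = 28.34 × cos(69°) = 10.2 m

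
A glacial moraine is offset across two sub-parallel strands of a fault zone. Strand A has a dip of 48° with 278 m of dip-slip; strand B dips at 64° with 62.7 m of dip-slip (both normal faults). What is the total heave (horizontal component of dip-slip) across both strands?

214 m

heave_A = 278 × cos(48°) = 186 m
heave_B = 62.7 × cos(64°) = 27.49 m
total = 186 + 27.49 = 214 m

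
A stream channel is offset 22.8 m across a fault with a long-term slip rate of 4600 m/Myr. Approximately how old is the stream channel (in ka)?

4.96 ka

age = offset / rate = 22.8 m / (4600 m/Myr) = 4960 yr = 4.96 ka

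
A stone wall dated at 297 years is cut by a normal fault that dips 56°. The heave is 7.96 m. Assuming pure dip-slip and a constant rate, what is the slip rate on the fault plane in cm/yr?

4.79 cm/yr

dip-slip = heave / cos(dip) = 7.96 m / cos(56°) = 14.23 m
rate = 14.23 m / 297 years = 0.0479 m/yr = 4.79 cm/yr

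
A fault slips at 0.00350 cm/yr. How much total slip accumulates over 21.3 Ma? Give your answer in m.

746 m

slip = rate × time = 0.00350 cm/yr × 21.3 Ma = 746 m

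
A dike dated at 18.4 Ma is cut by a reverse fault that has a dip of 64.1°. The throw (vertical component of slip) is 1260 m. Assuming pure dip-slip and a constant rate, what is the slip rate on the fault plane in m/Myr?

76.1 m/Myr

dip-slip = throw / sin(dip) = 1260 m / sin(64.1°) = 1401 m
rate = 1401 m / 18.4 Ma = 0.0000761 m/yr = 76.1 m/Myr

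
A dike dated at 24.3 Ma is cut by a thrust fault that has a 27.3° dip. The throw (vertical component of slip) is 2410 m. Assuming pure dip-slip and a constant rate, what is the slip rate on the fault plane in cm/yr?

0.0216 cm/yr

dip-slip = throw / sin(dip) = 2410 m / sin(27.3°) = 5255 m
rate = 5255 m / 24.3 Ma = 0.000216 m/yr = 0.0216 cm/yr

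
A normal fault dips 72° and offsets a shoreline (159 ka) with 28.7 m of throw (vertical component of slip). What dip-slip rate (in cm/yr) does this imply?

0.0190 cm/yr

dip-slip = throw / sin(dip) = 28.7 m / sin(72°) = 30.18 m
rate = 30.18 m / 159 ka = 0.000190 m/yr = 0.0190 cm/yr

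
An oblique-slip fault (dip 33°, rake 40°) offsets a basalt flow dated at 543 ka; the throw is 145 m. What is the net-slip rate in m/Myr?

dip-slip = throw / sin(dip) = 145 / sin(33°) = 266.2 m
net slip = dip-slip / sin(rake) = 266.2 / sin(40°) = 414.2 m
rate = 414.2 m / 543 ka = 0.000763 m/yr = 763 m/Myr

763 m/Myr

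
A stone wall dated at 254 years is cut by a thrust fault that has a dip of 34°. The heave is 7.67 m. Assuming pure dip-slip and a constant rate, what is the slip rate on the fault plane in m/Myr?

dip-slip = heave / cos(dip) = 7.67 m / cos(34°) = 9.252 m
rate = 9.252 m / 254 years = 0.0364 m/yr = 36400 m/Myr

36400 m/Myr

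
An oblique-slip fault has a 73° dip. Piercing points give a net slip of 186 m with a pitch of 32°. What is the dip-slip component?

dip-slip = net slip × sin(rake) = 186 m × sin(32°) = 98.6 m

98.6 m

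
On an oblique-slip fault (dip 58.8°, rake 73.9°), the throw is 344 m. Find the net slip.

dip-slip = throw / sin(dip) = 344 / sin(58.8°) = 402.2 m
net slip = dip-slip / sin(rake) = 402.2 / sin(73.9°) = 419 m

419 m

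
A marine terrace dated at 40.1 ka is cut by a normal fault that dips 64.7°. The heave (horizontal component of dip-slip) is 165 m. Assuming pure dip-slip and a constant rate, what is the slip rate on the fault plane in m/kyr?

dip-slip = heave / cos(dip) = 165 m / cos(64.7°) = 386.1 m
rate = 386.1 m / 40.1 ka = 0.00963 m/yr = 9.63 m/kyr

9.63 m/kyr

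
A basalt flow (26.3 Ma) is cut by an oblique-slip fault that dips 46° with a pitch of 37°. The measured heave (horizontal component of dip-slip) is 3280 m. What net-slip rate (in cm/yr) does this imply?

0.0298 cm/yr

dip-slip = heave / cos(dip) = 3280 / cos(46°) = 4722 m
net slip = dip-slip / sin(rake) = 4722 / sin(37°) = 7846 m
rate = 7846 m / 26.3 Ma = 0.000298 m/yr = 0.0298 cm/yr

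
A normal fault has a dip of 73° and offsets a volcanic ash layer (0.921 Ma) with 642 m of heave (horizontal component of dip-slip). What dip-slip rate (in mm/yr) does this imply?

2.38 mm/yr

dip-slip = heave / cos(dip) = 642 m / cos(73°) = 2196 m
rate = 2196 m / 0.921 Ma = 0.00238 m/yr = 2.38 mm/yr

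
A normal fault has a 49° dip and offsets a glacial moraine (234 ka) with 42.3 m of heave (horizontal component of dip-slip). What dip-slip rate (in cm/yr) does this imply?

dip-slip = heave / cos(dip) = 42.3 m / cos(49°) = 64.48 m
rate = 64.48 m / 234 ka = 0.000276 m/yr = 0.0276 cm/yr

0.0276 cm/yr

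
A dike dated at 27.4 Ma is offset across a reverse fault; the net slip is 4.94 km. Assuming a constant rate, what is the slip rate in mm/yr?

rate = 4.94 km / 27.4 Ma = 0.000180 m/yr = 0.180 mm/yr

0.180 mm/yr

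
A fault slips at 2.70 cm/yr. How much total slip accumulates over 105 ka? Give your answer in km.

2.84 km

slip = rate × time = 2.70 cm/yr × 105 ka = 2840 m = 2.84 km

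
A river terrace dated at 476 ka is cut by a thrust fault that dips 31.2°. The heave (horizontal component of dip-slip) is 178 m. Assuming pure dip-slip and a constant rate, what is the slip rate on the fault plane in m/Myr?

dip-slip = heave / cos(dip) = 178 m / cos(31.2°) = 208.1 m
rate = 208.1 m / 476 ka = 0.000437 m/yr = 437 m/Myr

437 m/Myr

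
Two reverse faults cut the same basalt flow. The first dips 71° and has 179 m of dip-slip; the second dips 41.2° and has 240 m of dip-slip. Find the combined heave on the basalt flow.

239 m

heave_A = 179 × cos(71°) = 58.28 m
heave_B = 240 × cos(41.2°) = 180.6 m
total = 58.28 + 180.6 = 239 m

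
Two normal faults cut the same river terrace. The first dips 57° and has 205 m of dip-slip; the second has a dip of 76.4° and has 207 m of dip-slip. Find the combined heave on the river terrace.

heave_A = 205 × cos(57°) = 111.7 m
heave_B = 207 × cos(76.4°) = 48.67 m
total = 111.7 + 48.67 = 160 m

160 m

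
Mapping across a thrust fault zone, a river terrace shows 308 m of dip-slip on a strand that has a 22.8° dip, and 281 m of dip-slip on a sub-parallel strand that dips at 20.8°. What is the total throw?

219 m

throw_A = 308 × sin(22.8°) = 119.4 m
throw_B = 281 × sin(20.8°) = 99.79 m
total = 119.4 + 99.79 = 219 m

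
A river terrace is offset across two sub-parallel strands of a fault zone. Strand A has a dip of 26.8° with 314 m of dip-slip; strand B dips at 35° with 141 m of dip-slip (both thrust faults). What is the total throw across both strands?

throw_A = 314 × sin(26.8°) = 141.6 m
throw_B = 141 × sin(35°) = 80.87 m
total = 141.6 + 80.87 = 222 m

222 m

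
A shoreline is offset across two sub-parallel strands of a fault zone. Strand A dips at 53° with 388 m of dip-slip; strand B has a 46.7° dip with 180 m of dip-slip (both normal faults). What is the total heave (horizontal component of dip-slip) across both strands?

heave_A = 388 × cos(53°) = 233.5 m
heave_B = 180 × cos(46.7°) = 123.4 m
total = 233.5 + 123.4 = 357 m

357 m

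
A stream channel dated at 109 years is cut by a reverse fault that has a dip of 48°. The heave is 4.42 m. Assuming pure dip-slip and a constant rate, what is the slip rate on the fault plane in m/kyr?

dip-slip = heave / cos(dip) = 4.42 m / cos(48°) = 6.606 m
rate = 6.606 m / 109 years = 0.0606 m/yr = 60.6 m/kyr

60.6 m/kyr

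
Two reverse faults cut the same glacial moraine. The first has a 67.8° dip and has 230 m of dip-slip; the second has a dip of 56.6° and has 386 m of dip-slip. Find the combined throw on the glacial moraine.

535 m

throw_A = 230 × sin(67.8°) = 213 m
throw_B = 386 × sin(56.6°) = 322.3 m
total = 213 + 322.3 = 535 m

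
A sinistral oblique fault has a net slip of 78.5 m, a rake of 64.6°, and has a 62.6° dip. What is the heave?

dip-slip = net slip × sin(rake) = 78.5 m × sin(64.6°) = 70.91 m
heave = dip-slip × cos(dip) = 70.91 × cos(62.6°) = 32.6 m

32.6 m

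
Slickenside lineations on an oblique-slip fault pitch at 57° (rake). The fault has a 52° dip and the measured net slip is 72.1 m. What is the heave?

37.2 m

dip-slip = net slip × sin(rake) = 72.1 m × sin(57°) = 60.47 m
heave = dip-slip × cos(dip) = 60.47 × cos(52°) = 37.2 m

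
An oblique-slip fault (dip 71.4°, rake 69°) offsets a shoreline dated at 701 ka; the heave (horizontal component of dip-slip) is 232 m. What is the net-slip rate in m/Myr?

dip-slip = heave / cos(dip) = 232 / cos(71.4°) = 727.4 m
net slip = dip-slip / sin(rake) = 727.4 / sin(69°) = 779.1 m
rate = 779.1 m / 701 ka = 0.00111 m/yr = 1110 m/Myr

1110 m/Myr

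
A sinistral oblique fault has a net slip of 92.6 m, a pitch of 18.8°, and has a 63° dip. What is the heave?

13.5 m

dip-slip = net slip × sin(rake) = 92.6 m × sin(18.8°) = 29.84 m
heave = dip-slip × cos(dip) = 29.84 × cos(63°) = 13.5 m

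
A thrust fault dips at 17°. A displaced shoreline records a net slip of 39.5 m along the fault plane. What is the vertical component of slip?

throw = dip-slip × sin(dip) = 39.5 m × sin(17°) = 11.5 m

11.5 m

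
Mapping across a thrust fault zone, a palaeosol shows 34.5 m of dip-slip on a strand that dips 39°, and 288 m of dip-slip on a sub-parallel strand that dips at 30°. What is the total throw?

throw_A = 34.5 × sin(39°) = 21.71 m
throw_B = 288 × sin(30°) = 144 m
total = 21.71 + 144 = 166 m

166 m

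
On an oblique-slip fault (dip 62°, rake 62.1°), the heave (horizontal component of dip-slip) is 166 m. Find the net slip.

400 m

dip-slip = heave / cos(dip) = 166 / cos(62°) = 353.6 m
net slip = dip-slip / sin(rake) = 353.6 / sin(62.1°) = 400 m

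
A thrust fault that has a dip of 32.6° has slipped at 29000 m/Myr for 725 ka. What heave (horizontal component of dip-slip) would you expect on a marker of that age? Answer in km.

dip-slip = rate × time = 29000 m/Myr × 725 ka = 21020 m
heave = dip-slip × cos(dip) = 21020 × cos(32.6°) = 17700 m = 17.7 km

17.7 km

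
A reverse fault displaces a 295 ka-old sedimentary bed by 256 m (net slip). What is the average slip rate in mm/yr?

0.868 mm/yr

rate = 256 m / 295 ka = 0.000868 m/yr = 0.868 mm/yr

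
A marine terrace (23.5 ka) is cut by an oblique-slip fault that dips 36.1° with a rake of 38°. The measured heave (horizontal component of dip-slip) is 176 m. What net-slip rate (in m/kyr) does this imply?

15.1 m/kyr

dip-slip = heave / cos(dip) = 176 / cos(36.1°) = 217.8 m
net slip = dip-slip / sin(rake) = 217.8 / sin(38°) = 353.8 m
rate = 353.8 m / 23.5 ka = 0.0151 m/yr = 15.1 m/kyr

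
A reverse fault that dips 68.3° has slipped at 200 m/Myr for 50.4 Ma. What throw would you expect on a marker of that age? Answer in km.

dip-slip = rate × time = 200 m/Myr × 50.4 Ma = 10080 m
throw = dip-slip × sin(dip) = 10080 × sin(68.3°) = 9370 m = 9.37 km

9.37 km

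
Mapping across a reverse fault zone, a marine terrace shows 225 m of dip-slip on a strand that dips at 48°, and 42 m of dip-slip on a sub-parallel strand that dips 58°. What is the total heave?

heave_A = 225 × cos(48°) = 150.6 m
heave_B = 42 × cos(58°) = 22.26 m
total = 150.6 + 22.26 = 173 m

173 m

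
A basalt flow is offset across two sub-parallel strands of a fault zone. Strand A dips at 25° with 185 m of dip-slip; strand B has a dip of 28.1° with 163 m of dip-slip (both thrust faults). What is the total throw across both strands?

throw_A = 185 × sin(25°) = 78.18 m
throw_B = 163 × sin(28.1°) = 76.77 m
total = 78.18 + 76.77 = 155 m

155 m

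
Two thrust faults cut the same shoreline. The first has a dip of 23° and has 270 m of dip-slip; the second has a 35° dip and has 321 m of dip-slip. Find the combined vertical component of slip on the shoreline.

throw_A = 270 × sin(23°) = 105.5 m
throw_B = 321 × sin(35°) = 184.1 m
total = 105.5 + 184.1 = 290 m

290 m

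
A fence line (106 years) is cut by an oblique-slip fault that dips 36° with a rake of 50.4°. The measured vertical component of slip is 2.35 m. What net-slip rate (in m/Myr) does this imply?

49000 m/Myr

dip-slip = throw / sin(dip) = 2.35 / sin(36°) = 3.998 m
net slip = dip-slip / sin(rake) = 3.998 / sin(50.4°) = 5.189 m
rate = 5.189 m / 106 years = 0.0490 m/yr = 49000 m/Myr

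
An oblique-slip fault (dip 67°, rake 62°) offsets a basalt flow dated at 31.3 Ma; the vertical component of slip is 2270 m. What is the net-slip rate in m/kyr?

dip-slip = throw / sin(dip) = 2270 / sin(67°) = 2466 m
net slip = dip-slip / sin(rake) = 2466 / sin(62°) = 2793 m
rate = 2793 m / 31.3 Ma = 0.0000892 m/yr = 0.0892 m/kyr

0.0892 m/kyr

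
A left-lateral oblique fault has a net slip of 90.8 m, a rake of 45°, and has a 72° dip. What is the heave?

19.8 m

dip-slip = net slip × sin(rake) = 90.8 m × sin(45°) = 64.21 m
heave = dip-slip × cos(dip) = 64.21 × cos(72°) = 19.8 m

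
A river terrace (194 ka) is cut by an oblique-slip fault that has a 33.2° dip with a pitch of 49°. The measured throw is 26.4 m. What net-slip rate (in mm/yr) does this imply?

dip-slip = throw / sin(dip) = 26.4 / sin(33.2°) = 48.21 m
net slip = dip-slip / sin(rake) = 48.21 / sin(49°) = 63.88 m
rate = 63.88 m / 194 ka = 0.000329 m/yr = 0.329 mm/yr

0.329 mm/yr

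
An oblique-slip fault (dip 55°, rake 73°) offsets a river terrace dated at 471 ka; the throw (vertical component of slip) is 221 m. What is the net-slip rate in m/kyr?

0.599 m/kyr

dip-slip = throw / sin(dip) = 221 / sin(55°) = 269.8 m
net slip = dip-slip / sin(rake) = 269.8 / sin(73°) = 282.1 m
rate = 282.1 m / 471 ka = 0.000599 m/yr = 0.599 m/kyr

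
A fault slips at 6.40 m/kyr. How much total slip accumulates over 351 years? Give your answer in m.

2.25 m

slip = rate × time = 6.40 m/kyr × 351 years = 2.25 m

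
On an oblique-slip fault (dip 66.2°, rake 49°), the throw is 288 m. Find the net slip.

417 m

dip-slip = throw / sin(dip) = 288 / sin(66.2°) = 314.8 m
net slip = dip-slip / sin(rake) = 314.8 / sin(49°) = 417 m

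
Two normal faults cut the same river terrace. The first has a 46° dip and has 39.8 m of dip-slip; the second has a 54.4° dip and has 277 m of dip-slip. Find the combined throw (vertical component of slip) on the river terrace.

throw_A = 39.8 × sin(46°) = 28.63 m
throw_B = 277 × sin(54.4°) = 225.2 m
total = 28.63 + 225.2 = 254 m

254 m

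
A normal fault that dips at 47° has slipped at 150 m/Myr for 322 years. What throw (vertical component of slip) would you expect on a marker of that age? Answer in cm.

3.53 cm

dip-slip = rate × time = 150 m/Myr × 322 years = 0.04830 m
throw = dip-slip × sin(dip) = 0.04830 × sin(47°) = 0.0353 m = 3.53 cm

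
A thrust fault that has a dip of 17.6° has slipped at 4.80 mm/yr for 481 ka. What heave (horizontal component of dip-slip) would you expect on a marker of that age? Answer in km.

2.20 km

dip-slip = rate × time = 4.80 mm/yr × 481 ka = 2309 m
heave = dip-slip × cos(dip) = 2309 × cos(17.6°) = 2200 m = 2.20 km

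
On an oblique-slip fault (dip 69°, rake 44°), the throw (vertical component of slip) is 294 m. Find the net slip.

dip-slip = throw / sin(dip) = 294 / sin(69°) = 314.9 m
net slip = dip-slip / sin(rake) = 314.9 / sin(44°) = 453 m

453 m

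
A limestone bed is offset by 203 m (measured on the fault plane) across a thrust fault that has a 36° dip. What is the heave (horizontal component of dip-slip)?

heave = dip-slip × cos(dip) = 203 m × cos(36°) = 164 m

164 m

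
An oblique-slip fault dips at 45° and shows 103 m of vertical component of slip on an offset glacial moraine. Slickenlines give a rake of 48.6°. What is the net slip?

dip-slip = throw / sin(dip) = 103 / sin(45°) = 145.7 m
net slip = dip-slip / sin(rake) = 145.7 / sin(48.6°) = 194 m

194 m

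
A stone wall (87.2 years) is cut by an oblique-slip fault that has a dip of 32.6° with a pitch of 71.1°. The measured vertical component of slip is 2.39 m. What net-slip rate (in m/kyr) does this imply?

53.8 m/kyr

dip-slip = throw / sin(dip) = 2.39 / sin(32.6°) = 4.436 m
net slip = dip-slip / sin(rake) = 4.436 / sin(71.1°) = 4.689 m
rate = 4.689 m / 87.2 years = 0.0538 m/yr = 53.8 m/kyr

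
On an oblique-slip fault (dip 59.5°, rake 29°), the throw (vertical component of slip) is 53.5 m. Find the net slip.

128 m

dip-slip = throw / sin(dip) = 53.5 / sin(59.5°) = 62.09 m
net slip = dip-slip / sin(rake) = 62.09 / sin(29°) = 128 m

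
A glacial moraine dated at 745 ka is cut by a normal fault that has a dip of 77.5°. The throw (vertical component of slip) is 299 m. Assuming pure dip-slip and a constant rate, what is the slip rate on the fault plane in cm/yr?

0.0411 cm/yr

dip-slip = throw / sin(dip) = 299 m / sin(77.5°) = 306.3 m
rate = 306.3 m / 745 ka = 0.000411 m/yr = 0.0411 cm/yr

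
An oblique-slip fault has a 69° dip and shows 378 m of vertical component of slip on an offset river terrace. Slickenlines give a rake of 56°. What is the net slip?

488 m

dip-slip = throw / sin(dip) = 378 / sin(69°) = 404.9 m
net slip = dip-slip / sin(rake) = 404.9 / sin(56°) = 488 m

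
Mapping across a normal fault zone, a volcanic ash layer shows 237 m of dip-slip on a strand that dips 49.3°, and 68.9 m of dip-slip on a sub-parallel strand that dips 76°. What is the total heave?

171 m

heave_A = 237 × cos(49.3°) = 154.5 m
heave_B = 68.9 × cos(76°) = 16.67 m
total = 154.5 + 16.67 = 171 m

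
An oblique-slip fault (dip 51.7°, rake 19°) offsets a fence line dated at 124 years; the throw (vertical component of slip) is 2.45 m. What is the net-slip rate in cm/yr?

dip-slip = throw / sin(dip) = 2.45 / sin(51.7°) = 3.122 m
net slip = dip-slip / sin(rake) = 3.122 / sin(19°) = 9.589 m
rate = 9.589 m / 124 years = 0.0773 m/yr = 7.73 cm/yr

7.73 cm/yr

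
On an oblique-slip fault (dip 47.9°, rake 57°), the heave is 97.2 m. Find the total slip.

dip-slip = heave / cos(dip) = 97.2 / cos(47.9°) = 145 m
net slip = dip-slip / sin(rake) = 145 / sin(57°) = 173 m

173 m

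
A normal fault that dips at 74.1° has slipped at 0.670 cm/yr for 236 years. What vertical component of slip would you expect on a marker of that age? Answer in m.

1.52 m

dip-slip = rate × time = 0.670 cm/yr × 236 years = 1.581 m
throw = dip-slip × sin(dip) = 1.581 × sin(74.1°) = 1.52 m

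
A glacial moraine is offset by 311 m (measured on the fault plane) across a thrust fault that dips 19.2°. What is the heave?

heave = dip-slip × cos(dip) = 311 m × cos(19.2°) = 294 m

294 m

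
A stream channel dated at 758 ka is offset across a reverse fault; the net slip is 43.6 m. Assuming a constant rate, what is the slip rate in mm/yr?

0.0575 mm/yr

rate = 43.6 m / 758 ka = 0.0000575 m/yr = 0.0575 mm/yr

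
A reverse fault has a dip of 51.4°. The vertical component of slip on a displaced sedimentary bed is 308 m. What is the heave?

heave = throw / tan(dip) = 308 / tan(51.4°) = 246 m

246 m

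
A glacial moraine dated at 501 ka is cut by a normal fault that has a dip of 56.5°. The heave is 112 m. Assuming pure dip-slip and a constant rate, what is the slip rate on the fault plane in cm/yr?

0.0405 cm/yr

dip-slip = heave / cos(dip) = 112 m / cos(56.5°) = 202.9 m
rate = 202.9 m / 501 ka = 0.000405 m/yr = 0.0405 cm/yr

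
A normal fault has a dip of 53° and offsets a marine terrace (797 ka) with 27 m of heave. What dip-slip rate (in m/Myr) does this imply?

56.3 m/Myr

dip-slip = heave / cos(dip) = 27 m / cos(53°) = 44.86 m
rate = 44.86 m / 797 ka = 0.0000563 m/yr = 56.3 m/Myr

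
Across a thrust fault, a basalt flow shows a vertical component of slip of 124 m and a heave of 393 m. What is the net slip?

net slip = √(throw² + heave²) = √(124² + 393²) = 412 m

412 m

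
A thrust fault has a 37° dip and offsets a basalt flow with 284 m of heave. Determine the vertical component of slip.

throw = heave × tan(dip) = 284 × tan(37°) = 214 m

214 m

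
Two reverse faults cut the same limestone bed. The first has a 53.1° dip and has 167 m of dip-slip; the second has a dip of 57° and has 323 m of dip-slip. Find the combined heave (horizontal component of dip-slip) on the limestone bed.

276 m

heave_A = 167 × cos(53.1°) = 100.3 m
heave_B = 323 × cos(57°) = 175.9 m
total = 100.3 + 175.9 = 276 m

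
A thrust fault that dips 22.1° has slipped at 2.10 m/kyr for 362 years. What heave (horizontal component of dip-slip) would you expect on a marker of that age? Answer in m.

0.704 m

dip-slip = rate × time = 2.10 m/kyr × 362 years = 0.7602 m
heave = dip-slip × cos(dip) = 0.7602 × cos(22.1°) = 0.704 m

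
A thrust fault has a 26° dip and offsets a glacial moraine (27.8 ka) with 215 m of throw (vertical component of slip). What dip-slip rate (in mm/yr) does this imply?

dip-slip = throw / sin(dip) = 215 m / sin(26°) = 490.5 m
rate = 490.5 m / 27.8 ka = 0.0176 m/yr = 17.6 mm/yr

17.6 mm/yr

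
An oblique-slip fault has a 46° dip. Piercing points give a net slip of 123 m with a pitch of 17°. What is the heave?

25 m

dip-slip = net slip × sin(rake) = 123 m × sin(17°) = 35.96 m
heave = dip-slip × cos(dip) = 35.96 × cos(46°) = 25 m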